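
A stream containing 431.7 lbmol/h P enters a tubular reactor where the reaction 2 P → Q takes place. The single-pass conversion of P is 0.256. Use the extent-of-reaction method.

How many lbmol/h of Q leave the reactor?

55.3 lbmol/h

P reacted = 0.256 × 431.7 = 110.5 lbmol/h; ν_P = −2, so ξ = 110.5/2 = 55.26 lbmol/h.
Outlet amounts (n = n₀ + ν ξ):
  P: 431.7 − 2(55.26) = 321.2
  Q: 0 + 1(55.26) = 55.26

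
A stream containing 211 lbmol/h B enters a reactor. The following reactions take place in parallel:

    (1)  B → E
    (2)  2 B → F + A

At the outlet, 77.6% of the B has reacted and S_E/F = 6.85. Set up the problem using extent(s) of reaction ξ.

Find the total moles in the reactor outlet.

Conversion of B: B consumed = 0.776 × 211 = 163.7 lbmol/h = 1ξ₁ + 2ξ₂.
Selectivity: 1ξ₁ / (1ξ₂) = 6.85 → ξ₁ = 6.85 ξ₂.
Substitute: (1·6.85 + 2) ξ₂ = 163.7 → ξ₂ = 18.5 lbmol/h, ξ₁ = 126.7 lbmol/h.
Outlet amounts (n = n₀ + Σ ν·ξ):
  B: 211 − 1(126.7) − 2(18.5) = 47.26
  E: 0 + 1(126.7) = 126.7
  F: 0 + 1(18.5) = 18.5
  A: 0 + 1(18.5) = 18.5
Total out = 47.26 + 126.7 + 18.5 + 18.5 = 211 lbmol/h.

211 lbmol/h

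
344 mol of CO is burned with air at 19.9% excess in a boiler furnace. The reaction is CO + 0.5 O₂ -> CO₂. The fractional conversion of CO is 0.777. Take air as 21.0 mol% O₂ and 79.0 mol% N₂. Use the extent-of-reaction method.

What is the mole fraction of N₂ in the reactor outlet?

Stoichiometric O₂ = 0.5 × 344 = 172 mol; O₂ fed = 172 × 1.199 = 206.2 mol.
N₂ fed = 206.2 × 79/21 = 775.8 mol.
Fuel reacted = 0.777 × 344 → ξ = 267.3 mol.
Outlet (n = n₀ + ν ξ):
  CO: 344 − 1(267.3) = 76.71
  O₂: 206.2 − 0.5(267.3) = 72.58
  N₂: 775.8 (inert)
  CO₂: 0 + 1(267.3) = 267.3
Total out = 1192 mol; y_N₂ = 775.8 / 1192 = 0.6506.

0.651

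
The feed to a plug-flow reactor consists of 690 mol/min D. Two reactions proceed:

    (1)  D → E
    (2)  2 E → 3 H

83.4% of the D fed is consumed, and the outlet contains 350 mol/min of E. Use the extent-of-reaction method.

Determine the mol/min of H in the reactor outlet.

338 mol/min

Conversion of D: D consumed = 1ξ₁ = 0.834 × 690 → ξ₁ = 575.5 mol/min.
E balance: n_E = 0 + 1ξ₁ − 2ξ₂ = 350 → ξ₂ = (1·575.5 − 350)/2 = 112.7 mol/min.
Outlet amounts (n = n₀ + Σ ν·ξ):
  D: 690 − 1(575.5) = 114.5
  E: 0 + 1(575.5) − 2(112.7) = 350
  H: 0 + 3(112.7) = 338.2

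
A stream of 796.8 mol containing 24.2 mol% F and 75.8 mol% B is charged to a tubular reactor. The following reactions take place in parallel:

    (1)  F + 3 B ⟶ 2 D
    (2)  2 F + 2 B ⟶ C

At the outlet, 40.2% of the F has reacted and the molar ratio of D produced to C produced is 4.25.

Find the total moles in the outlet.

Conversion of F: F consumed = 0.402 × 192.8 = 77.52 mol = 1ξ₁ + 2ξ₂.
Selectivity: 2ξ₁ / (1ξ₂) = 4.25 → ξ₁ = 2.125 ξ₂.
Substitute: (1·2.125 + 2) ξ₂ = 77.52 → ξ₂ = 18.79 mol, ξ₁ = 39.93 mol.
Outlet amounts (n = n₀ + Σ ν·ξ):
  F: 192.8 − 1(39.93) − 2(18.79) = 115.3
  B: 604 − 3(39.93) − 2(18.79) = 446.6
  D: 0 + 2(39.93) = 79.86
  C: 0 + 1(18.79) = 18.79
Total out = 115.3 + 446.6 + 79.86 + 18.79 = 660.6 mol.

661 mol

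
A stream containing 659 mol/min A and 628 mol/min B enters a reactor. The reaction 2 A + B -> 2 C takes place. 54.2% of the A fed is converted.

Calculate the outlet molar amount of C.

357 mol/min

A reacted = 0.542 × 659 = 357.2 mol/min; ν_A = −2, so ξ = 357.2/2 = 178.6 mol/min.
Outlet amounts (n = n₀ + ν ξ):
  A: 659 − 2(178.6) = 301.8
  B: 628 − 1(178.6) = 449.4
  C: 0 + 2(178.6) = 357.2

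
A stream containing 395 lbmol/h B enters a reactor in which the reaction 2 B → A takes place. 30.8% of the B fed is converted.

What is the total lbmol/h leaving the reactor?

B reacted = 0.308 × 395 = 121.7 lbmol/h; ν_B = −2, so ξ = 121.7/2 = 60.83 lbmol/h.
Outlet amounts (n = n₀ + ν ξ):
  B: 395 − 2(60.83) = 273.3
  A: 0 + 1(60.83) = 60.83
Total out = 273.3 + 60.83 = 334.2 lbmol/h.

334 lbmol/h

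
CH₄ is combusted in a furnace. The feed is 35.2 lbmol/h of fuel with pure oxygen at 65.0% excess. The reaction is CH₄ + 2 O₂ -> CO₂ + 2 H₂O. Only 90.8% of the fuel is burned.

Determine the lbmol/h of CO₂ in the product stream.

Stoichiometric O₂ = 2 × 35.2 = 70.4 lbmol/h; O₂ fed = 70.4 × 1.650 = 116.2 lbmol/h.
Fuel reacted = 0.908 × 35.2 → ξ = 31.96 lbmol/h.
Outlet (n = n₀ + ν ξ):
  CH₄: 35.2 − 1(31.96) = 3.238
  O₂: 116.2 − 2(31.96) = 52.24
  CO₂: 0 + 1(31.96) = 31.96
  H₂O: 0 + 2(31.96) = 63.92

32 lbmol/h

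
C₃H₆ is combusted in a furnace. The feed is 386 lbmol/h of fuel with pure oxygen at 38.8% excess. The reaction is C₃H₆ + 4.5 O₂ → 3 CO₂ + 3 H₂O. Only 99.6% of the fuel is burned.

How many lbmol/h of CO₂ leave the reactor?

1150 lbmol/h

Stoichiometric O₂ = 4.5 × 386 = 1737 lbmol/h; O₂ fed = 1737 × 1.388 = 2411 lbmol/h.
Fuel reacted = 0.996 × 386 → ξ = 384.5 lbmol/h.
Outlet (n = n₀ + ν ξ):
  C₃H₆: 386 − 1(384.5) = 1.544
  O₂: 2411 − 4.5(384.5) = 680.9
  CO₂: 0 + 3(384.5) = 1153
  H₂O: 0 + 3(384.5) = 1153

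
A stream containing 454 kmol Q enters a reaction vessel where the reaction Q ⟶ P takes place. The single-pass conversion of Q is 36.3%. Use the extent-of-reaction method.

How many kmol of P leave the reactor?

165 kmol

Q reacted = 0.363 × 454 = 164.8 kmol; ν_Q = −1, so ξ = 164.8/1 = 164.8 kmol.
Outlet amounts (n = n₀ + ν ξ):
  Q: 454 − 1(164.8) = 289.2
  P: 0 + 1(164.8) = 164.8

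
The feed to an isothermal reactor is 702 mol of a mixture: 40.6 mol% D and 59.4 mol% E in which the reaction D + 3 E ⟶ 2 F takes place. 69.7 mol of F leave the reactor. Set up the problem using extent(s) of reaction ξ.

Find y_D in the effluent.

0.396

For F: n = n₀ + 2ξ → 69.7 = 0 + 2ξ, giving ξ = 34.85 mol.
Outlet amounts (n = n₀ + ν ξ):
  D: 285 − 1(34.85) = 250.2
  E: 417 − 3(34.85) = 312.4
  F: 0 + 2(34.85) = 69.7
Total out = 632.3 mol; y_D = 250.2 / 632.3 = 0.3956.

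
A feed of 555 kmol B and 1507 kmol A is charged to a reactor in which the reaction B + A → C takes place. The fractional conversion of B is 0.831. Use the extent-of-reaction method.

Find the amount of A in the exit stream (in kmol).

B reacted = 0.831 × 555 = 461.2 kmol; ν_B = −1, so ξ = 461.2/1 = 461.2 kmol.
Outlet amounts (n = n₀ + ν ξ):
  B: 555 − 1(461.2) = 93.8
  A: 1507 − 1(461.2) = 1046
  C: 0 + 1(461.2) = 461.2

1050 kmol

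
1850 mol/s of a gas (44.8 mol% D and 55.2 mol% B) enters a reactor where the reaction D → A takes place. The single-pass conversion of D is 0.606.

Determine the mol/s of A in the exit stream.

D reacted = 0.606 × 828.8 = 502.3 mol/s; ν_D = −1, so ξ = 502.3/1 = 502.3 mol/s.
Outlet amounts (n = n₀ + ν ξ):
  D: 828.8 − 1(502.3) = 326.5
  A: 0 + 1(502.3) = 502.3
  B: 1021 (inert)

502 mol/s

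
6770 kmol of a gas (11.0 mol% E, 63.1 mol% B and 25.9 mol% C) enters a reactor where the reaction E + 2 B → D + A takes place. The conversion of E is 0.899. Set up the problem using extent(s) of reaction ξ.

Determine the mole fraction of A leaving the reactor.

E reacted = 0.899 × 744.7 = 669.5 kmol; ν_E = −1, so ξ = 669.5/1 = 669.5 kmol.
Outlet amounts (n = n₀ + ν ξ):
  E: 744.7 − 1(669.5) = 75.21
  B: 4272 − 2(669.5) = 2933
  D: 0 + 1(669.5) = 669.5
  A: 0 + 1(669.5) = 669.5
  C: 1753 (inert)
Total out = 6101 kmol; y_A = 669.5 / 6101 = 0.1097.

0.11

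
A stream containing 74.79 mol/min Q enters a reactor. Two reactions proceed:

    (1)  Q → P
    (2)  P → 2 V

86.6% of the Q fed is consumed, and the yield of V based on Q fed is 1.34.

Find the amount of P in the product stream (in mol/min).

14.7 mol/min

Conversion of Q: Q consumed = 1ξ₁ = 0.866 × 74.79 → ξ₁ = 64.77 mol/min.
Yield of V: 2ξ₂ / 74.79 = 1.34 → ξ₂ = 50.11 mol/min.
Outlet amounts (n = n₀ + Σ ν·ξ):
  Q: 74.79 − 1(64.77) = 10.02
  P: 0 + 1(64.77) − 1(50.11) = 14.66
  V: 0 + 2(50.11) = 100.2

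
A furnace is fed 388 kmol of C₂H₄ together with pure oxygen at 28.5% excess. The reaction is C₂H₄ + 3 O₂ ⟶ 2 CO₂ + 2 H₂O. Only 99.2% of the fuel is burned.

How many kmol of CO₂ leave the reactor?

Stoichiometric O₂ = 3 × 388 = 1164 kmol; O₂ fed = 1164 × 1.285 = 1496 kmol.
Fuel reacted = 0.992 × 388 → ξ = 384.9 kmol.
Outlet (n = n₀ + ν ξ):
  C₂H₄: 388 − 1(384.9) = 3.104
  O₂: 1496 − 3(384.9) = 341.1
  CO₂: 0 + 2(384.9) = 769.8
  H₂O: 0 + 2(384.9) = 769.8

770 kmol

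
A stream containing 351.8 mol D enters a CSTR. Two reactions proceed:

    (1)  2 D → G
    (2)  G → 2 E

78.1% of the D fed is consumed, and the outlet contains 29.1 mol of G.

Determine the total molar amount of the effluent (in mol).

323 mol

Conversion of D: D consumed = 2ξ₁ = 0.781 × 351.8 → ξ₁ = 137.4 mol.
G balance: n_G = 0 + 1ξ₁ − 1ξ₂ = 29.1 → ξ₂ = (1·137.4 − 29.1)/1 = 108.3 mol.
Outlet amounts (n = n₀ + Σ ν·ξ):
  D: 351.8 − 2(137.4) = 77.04
  G: 0 + 1(137.4) − 1(108.3) = 29.1
  E: 0 + 2(108.3) = 216.6
Total out = 77.04 + 29.1 + 216.6 = 322.7 mol.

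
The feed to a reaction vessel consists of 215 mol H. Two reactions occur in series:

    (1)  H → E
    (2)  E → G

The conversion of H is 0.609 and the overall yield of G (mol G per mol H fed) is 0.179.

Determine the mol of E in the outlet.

Conversion of H: H consumed = 1ξ₁ = 0.609 × 215 → ξ₁ = 130.9 mol.
Yield of G: 1ξ₂ / 215 = 0.179 → ξ₂ = 38.48 mol.
Outlet amounts (n = n₀ + Σ ν·ξ):
  H: 215 − 1(130.9) = 84.06
  E: 0 + 1(130.9) − 1(38.48) = 92.45
  G: 0 + 1(38.48) = 38.48

92.5 mol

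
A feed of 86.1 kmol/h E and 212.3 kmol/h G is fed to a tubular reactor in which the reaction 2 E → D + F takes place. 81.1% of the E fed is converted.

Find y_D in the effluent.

E reacted = 0.811 × 86.1 = 69.83 kmol/h; ν_E = −2, so ξ = 69.83/2 = 34.91 kmol/h.
Outlet amounts (n = n₀ + ν ξ):
  E: 86.1 − 2(34.91) = 16.27
  D: 0 + 1(34.91) = 34.91
  F: 0 + 1(34.91) = 34.91
  G: 212.3 (inert)
Total out = 298.4 kmol/h; y_D = 34.91 / 298.4 = 0.117.

0.117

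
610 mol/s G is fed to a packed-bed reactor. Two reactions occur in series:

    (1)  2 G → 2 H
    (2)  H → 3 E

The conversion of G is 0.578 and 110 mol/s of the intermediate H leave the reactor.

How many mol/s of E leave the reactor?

Conversion of G: G consumed = 2ξ₁ = 0.578 × 610 → ξ₁ = 176.3 mol/s.
H balance: n_H = 0 + 2ξ₁ − 1ξ₂ = 110 → ξ₂ = (2·176.3 − 110)/1 = 242.6 mol/s.
Outlet amounts (n = n₀ + Σ ν·ξ):
  G: 610 − 2(176.3) = 257.4
  H: 0 + 2(176.3) − 1(242.6) = 110
  E: 0 + 3(242.6) = 727.7

728 mol/s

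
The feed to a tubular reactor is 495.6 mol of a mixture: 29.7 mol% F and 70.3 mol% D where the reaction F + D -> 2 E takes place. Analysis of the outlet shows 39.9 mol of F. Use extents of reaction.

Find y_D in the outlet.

0.487

For F: n = n₀ − 1ξ → 39.9 = 147.2 − 1ξ, giving ξ = 107.3 mol.
Outlet amounts (n = n₀ + ν ξ):
  F: 147.2 − 1(107.3) = 39.9
  D: 348.4 − 1(107.3) = 241.1
  E: 0 + 2(107.3) = 214.6
Total out = 495.6 mol; y_D = 241.1 / 495.6 = 0.4865.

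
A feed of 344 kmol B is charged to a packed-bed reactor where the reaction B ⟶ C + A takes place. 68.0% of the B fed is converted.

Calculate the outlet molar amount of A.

234 kmol

B reacted = 0.68 × 344 = 233.9 kmol; ν_B = −1, so ξ = 233.9/1 = 233.9 kmol.
Outlet amounts (n = n₀ + ν ξ):
  B: 344 − 1(233.9) = 110.1
  C: 0 + 1(233.9) = 233.9
  A: 0 + 1(233.9) = 233.9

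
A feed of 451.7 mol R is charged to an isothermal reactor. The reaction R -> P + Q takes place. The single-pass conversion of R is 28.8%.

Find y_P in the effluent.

0.224

R reacted = 0.288 × 451.7 = 130.1 mol; ν_R = −1, so ξ = 130.1/1 = 130.1 mol.
Outlet amounts (n = n₀ + ν ξ):
  R: 451.7 − 1(130.1) = 321.6
  P: 0 + 1(130.1) = 130.1
  Q: 0 + 1(130.1) = 130.1
Total out = 581.8 mol; y_P = 130.1 / 581.8 = 0.2236.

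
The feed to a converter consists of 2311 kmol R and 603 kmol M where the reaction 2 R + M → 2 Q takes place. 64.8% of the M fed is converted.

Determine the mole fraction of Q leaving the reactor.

0.31

M reacted = 0.648 × 603 = 390.7 kmol; ν_M = −1, so ξ = 390.7/1 = 390.7 kmol.
Outlet amounts (n = n₀ + ν ξ):
  R: 2311 − 2(390.7) = 1530
  M: 603 − 1(390.7) = 212.3
  Q: 0 + 2(390.7) = 781.5
Total out = 2523 kmol; y_Q = 781.5 / 2523 = 0.3097.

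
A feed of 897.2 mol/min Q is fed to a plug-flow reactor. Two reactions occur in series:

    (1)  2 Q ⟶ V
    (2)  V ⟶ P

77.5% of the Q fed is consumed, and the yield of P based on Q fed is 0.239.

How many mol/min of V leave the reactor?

Conversion of Q: Q consumed = 2ξ₁ = 0.775 × 897.2 → ξ₁ = 347.7 mol/min.
Yield of P: 1ξ₂ / 897.2 = 0.239 → ξ₂ = 214.4 mol/min.
Outlet amounts (n = n₀ + Σ ν·ξ):
  Q: 897.2 − 2(347.7) = 201.9
  V: 0 + 1(347.7) − 1(214.4) = 133.2
  P: 0 + 1(214.4) = 214.4

133 mol/min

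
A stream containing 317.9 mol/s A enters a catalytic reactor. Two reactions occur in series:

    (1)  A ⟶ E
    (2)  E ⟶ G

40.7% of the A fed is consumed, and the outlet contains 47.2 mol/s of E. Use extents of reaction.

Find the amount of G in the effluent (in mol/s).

Conversion of A: A consumed = 1ξ₁ = 0.407 × 317.9 → ξ₁ = 129.4 mol/s.
E balance: n_E = 0 + 1ξ₁ − 1ξ₂ = 47.2 → ξ₂ = (1·129.4 − 47.2)/1 = 82.19 mol/s.
Outlet amounts (n = n₀ + Σ ν·ξ):
  A: 317.9 − 1(129.4) = 188.5
  E: 0 + 1(129.4) − 1(82.19) = 47.2
  G: 0 + 1(82.19) = 82.19

82.2 mol/s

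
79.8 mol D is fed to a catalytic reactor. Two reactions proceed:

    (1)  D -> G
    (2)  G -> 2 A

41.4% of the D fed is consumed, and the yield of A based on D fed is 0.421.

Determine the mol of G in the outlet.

Conversion of D: D consumed = 1ξ₁ = 0.414 × 79.8 → ξ₁ = 33.04 mol.
Yield of A: 2ξ₂ / 79.8 = 0.421 → ξ₂ = 16.8 mol.
Outlet amounts (n = n₀ + Σ ν·ξ):
  D: 79.8 − 1(33.04) = 46.76
  G: 0 + 1(33.04) − 1(16.8) = 16.24
  A: 0 + 2(16.8) = 33.6

16.2 mol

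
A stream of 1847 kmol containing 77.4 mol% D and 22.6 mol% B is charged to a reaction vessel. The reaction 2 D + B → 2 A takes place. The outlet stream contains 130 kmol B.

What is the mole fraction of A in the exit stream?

For B: n = n₀ − 1ξ → 130 = 417.4 − 1ξ, giving ξ = 287.4 kmol.
Outlet amounts (n = n₀ + ν ξ):
  D: 1430 − 2(287.4) = 854.7
  B: 417.4 − 1(287.4) = 130
  A: 0 + 2(287.4) = 574.8
Total out = 1560 kmol; y_A = 574.8 / 1560 = 0.3686.

0.369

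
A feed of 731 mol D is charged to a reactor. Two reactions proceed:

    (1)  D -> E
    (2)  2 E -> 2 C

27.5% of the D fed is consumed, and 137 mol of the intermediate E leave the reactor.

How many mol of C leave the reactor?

Conversion of D: D consumed = 1ξ₁ = 0.275 × 731 → ξ₁ = 201 mol.
E balance: n_E = 0 + 1ξ₁ − 2ξ₂ = 137 → ξ₂ = (1·201 − 137)/2 = 32.01 mol.
Outlet amounts (n = n₀ + Σ ν·ξ):
  D: 731 − 1(201) = 530
  E: 0 + 1(201) − 2(32.01) = 137
  C: 0 + 2(32.01) = 64.03

64 mol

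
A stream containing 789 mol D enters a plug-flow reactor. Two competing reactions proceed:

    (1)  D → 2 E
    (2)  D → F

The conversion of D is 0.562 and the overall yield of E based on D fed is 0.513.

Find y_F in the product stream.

Yield of E: 2ξ₁ / 789 = 0.513 → ξ₁ = 202.4 mol.
Conversion of D: 1ξ₁ + 1ξ₂ = 0.562 × 789 = 443.4 → ξ₂ = 241 mol.
Outlet amounts (n = n₀ + Σ ν·ξ):
  D: 789 − 1(202.4) − 1(241) = 345.6
  E: 0 + 2(202.4) = 404.8
  F: 0 + 1(241) = 241
Total out = 991.4 mol; y_F = 241 / 991.4 = 0.2431.

0.243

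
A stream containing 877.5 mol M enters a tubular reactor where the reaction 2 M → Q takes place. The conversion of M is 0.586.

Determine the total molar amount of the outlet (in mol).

620 mol

M reacted = 0.586 × 877.5 = 514.2 mol; ν_M = −2, so ξ = 514.2/2 = 257.1 mol.
Outlet amounts (n = n₀ + ν ξ):
  M: 877.5 − 2(257.1) = 363.3
  Q: 0 + 1(257.1) = 257.1
Total out = 363.3 + 257.1 = 620.4 mol.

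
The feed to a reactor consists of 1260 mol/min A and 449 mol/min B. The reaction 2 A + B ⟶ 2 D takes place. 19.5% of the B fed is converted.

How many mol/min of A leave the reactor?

B reacted = 0.195 × 449 = 87.56 mol/min; ν_B = −1, so ξ = 87.56/1 = 87.56 mol/min.
Outlet amounts (n = n₀ + ν ξ):
  A: 1260 − 2(87.56) = 1085
  B: 449 − 1(87.56) = 361.4
  D: 0 + 2(87.56) = 175.1

1080 mol/min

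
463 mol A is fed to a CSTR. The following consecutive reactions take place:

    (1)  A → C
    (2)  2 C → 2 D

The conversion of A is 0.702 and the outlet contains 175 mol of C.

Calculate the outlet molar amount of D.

150 mol

Conversion of A: A consumed = 1ξ₁ = 0.702 × 463 → ξ₁ = 325 mol.
C balance: n_C = 0 + 1ξ₁ − 2ξ₂ = 175 → ξ₂ = (1·325 − 175)/2 = 75.01 mol.
Outlet amounts (n = n₀ + Σ ν·ξ):
  A: 463 − 1(325) = 138
  C: 0 + 1(325) − 2(75.01) = 175
  D: 0 + 2(75.01) = 150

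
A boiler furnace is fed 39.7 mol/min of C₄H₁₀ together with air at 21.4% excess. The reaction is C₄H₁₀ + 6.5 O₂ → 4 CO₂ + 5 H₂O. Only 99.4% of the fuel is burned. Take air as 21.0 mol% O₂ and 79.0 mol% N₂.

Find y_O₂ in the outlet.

0.0357

Stoichiometric O₂ = 6.5 × 39.7 = 258.1 mol/min; O₂ fed = 258.1 × 1.214 = 313.3 mol/min.
N₂ fed = 313.3 × 79/21 = 1179 mol/min.
Fuel reacted = 0.994 × 39.7 → ξ = 39.46 mol/min.
Outlet (n = n₀ + ν ξ):
  C₄H₁₀: 39.7 − 1(39.46) = 0.2382
  O₂: 313.3 − 6.5(39.46) = 56.77
  N₂: 1179 (inert)
  CO₂: 0 + 4(39.46) = 157.8
  H₂O: 0 + 5(39.46) = 197.3
Total out = 1591 mol/min; y_O₂ = 56.77 / 1591 = 0.03569.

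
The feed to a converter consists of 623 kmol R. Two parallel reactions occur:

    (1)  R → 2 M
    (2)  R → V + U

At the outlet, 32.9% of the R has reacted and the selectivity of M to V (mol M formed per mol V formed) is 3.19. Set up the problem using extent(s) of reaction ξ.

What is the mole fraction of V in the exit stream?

0.0954

Conversion of R: R consumed = 0.329 × 623 = 205 kmol = 1ξ₁ + 1ξ₂.
Selectivity: 2ξ₁ / (1ξ₂) = 3.19 → ξ₁ = 1.595 ξ₂.
Substitute: (1·1.595 + 1) ξ₂ = 205 → ξ₂ = 78.99 kmol, ξ₁ = 126 kmol.
Outlet amounts (n = n₀ + Σ ν·ξ):
  R: 623 − 1(126) − 1(78.99) = 418
  M: 0 + 2(126) = 252
  V: 0 + 1(78.99) = 78.99
  U: 0 + 1(78.99) = 78.99
Total out = 828 kmol; y_V = 78.99 / 828 = 0.0954.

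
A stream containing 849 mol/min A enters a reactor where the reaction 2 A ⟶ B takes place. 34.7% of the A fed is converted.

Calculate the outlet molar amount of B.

147 mol/min

A reacted = 0.347 × 849 = 294.6 mol/min; ν_A = −2, so ξ = 294.6/2 = 147.3 mol/min.
Outlet amounts (n = n₀ + ν ξ):
  A: 849 − 2(147.3) = 554.4
  B: 0 + 1(147.3) = 147.3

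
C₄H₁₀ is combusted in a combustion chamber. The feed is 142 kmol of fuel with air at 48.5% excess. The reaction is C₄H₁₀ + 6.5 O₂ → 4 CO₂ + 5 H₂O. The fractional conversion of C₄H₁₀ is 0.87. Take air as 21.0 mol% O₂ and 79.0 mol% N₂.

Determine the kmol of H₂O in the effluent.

Stoichiometric O₂ = 6.5 × 142 = 923 kmol; O₂ fed = 923 × 1.485 = 1371 kmol.
N₂ fed = 1371 × 79/21 = 5156 kmol.
Fuel reacted = 0.87 × 142 → ξ = 123.5 kmol.
Outlet (n = n₀ + ν ξ):
  C₄H₁₀: 142 − 1(123.5) = 18.46
  O₂: 1371 − 6.5(123.5) = 567.6
  N₂: 5156 (inert)
  CO₂: 0 + 4(123.5) = 494.2
  H₂O: 0 + 5(123.5) = 617.7

618 kmol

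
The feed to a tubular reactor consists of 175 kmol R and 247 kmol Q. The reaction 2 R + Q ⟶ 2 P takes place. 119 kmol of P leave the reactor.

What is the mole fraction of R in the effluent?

0.154

For P: n = n₀ + 2ξ → 119 = 0 + 2ξ, giving ξ = 59.5 kmol.
Outlet amounts (n = n₀ + ν ξ):
  R: 175 − 2(59.5) = 56
  Q: 247 − 1(59.5) = 187.5
  P: 0 + 2(59.5) = 119
Total out = 362.5 kmol; y_R = 56 / 362.5 = 0.1545.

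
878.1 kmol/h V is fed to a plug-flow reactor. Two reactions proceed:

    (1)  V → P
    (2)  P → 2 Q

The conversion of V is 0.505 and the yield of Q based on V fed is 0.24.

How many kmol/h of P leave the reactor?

338 kmol/h

Conversion of V: V consumed = 1ξ₁ = 0.505 × 878.1 → ξ₁ = 443.4 kmol/h.
Yield of Q: 2ξ₂ / 878.1 = 0.24 → ξ₂ = 105.4 kmol/h.
Outlet amounts (n = n₀ + Σ ν·ξ):
  V: 878.1 − 1(443.4) = 434.7
  P: 0 + 1(443.4) − 1(105.4) = 338.1
  Q: 0 + 2(105.4) = 210.7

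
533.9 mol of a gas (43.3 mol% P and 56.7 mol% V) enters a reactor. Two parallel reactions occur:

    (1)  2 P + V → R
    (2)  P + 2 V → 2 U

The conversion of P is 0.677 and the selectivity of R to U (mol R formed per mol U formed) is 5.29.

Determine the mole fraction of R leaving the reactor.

Conversion of P: P consumed = 0.677 × 231.2 = 156.5 mol = 2ξ₁ + 1ξ₂.
Selectivity: 1ξ₁ / (2ξ₂) = 5.29 → ξ₁ = 10.58 ξ₂.
Substitute: (2·10.58 + 1) ξ₂ = 156.5 → ξ₂ = 7.063 mol, ξ₁ = 74.72 mol.
Outlet amounts (n = n₀ + Σ ν·ξ):
  P: 231.2 − 2(74.72) − 1(7.063) = 74.67
  V: 302.7 − 1(74.72) − 2(7.063) = 213.9
  R: 0 + 1(74.72) = 74.72
  U: 0 + 2(7.063) = 14.13
Total out = 377.4 mol; y_R = 74.72 / 377.4 = 0.198.

0.198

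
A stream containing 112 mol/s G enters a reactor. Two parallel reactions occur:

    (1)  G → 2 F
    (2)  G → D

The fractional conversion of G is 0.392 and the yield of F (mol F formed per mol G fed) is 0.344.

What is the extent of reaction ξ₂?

ξ₂ = 24.6 mol/s

Yield of F: 2ξ₁ / 112 = 0.344 → ξ₁ = 19.26 mol/s.
Conversion of G: 1ξ₁ + 1ξ₂ = 0.392 × 112 = 43.9 → ξ₂ = 24.64 mol/s.
Outlet amounts (n = n₀ + Σ ν·ξ):
  G: 112 − 1(19.26) − 1(24.64) = 68.1
  F: 0 + 2(19.26) = 38.53
  D: 0 + 1(24.64) = 24.64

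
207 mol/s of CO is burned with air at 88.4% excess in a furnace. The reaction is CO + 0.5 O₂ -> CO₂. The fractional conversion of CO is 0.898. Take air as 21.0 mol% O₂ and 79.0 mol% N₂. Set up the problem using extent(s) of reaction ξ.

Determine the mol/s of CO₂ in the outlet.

Stoichiometric O₂ = 0.5 × 207 = 103.5 mol/s; O₂ fed = 103.5 × 1.884 = 195 mol/s.
N₂ fed = 195 × 79/21 = 733.5 mol/s.
Fuel reacted = 0.898 × 207 → ξ = 185.9 mol/s.
Outlet (n = n₀ + ν ξ):
  CO: 207 − 1(185.9) = 21.11
  O₂: 195 − 0.5(185.9) = 102.1
  N₂: 733.5 (inert)
  CO₂: 0 + 1(185.9) = 185.9

186 mol/s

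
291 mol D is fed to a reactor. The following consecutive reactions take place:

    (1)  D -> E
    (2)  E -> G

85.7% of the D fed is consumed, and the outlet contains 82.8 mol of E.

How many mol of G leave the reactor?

167 mol

Conversion of D: D consumed = 1ξ₁ = 0.857 × 291 → ξ₁ = 249.4 mol.
E balance: n_E = 0 + 1ξ₁ − 1ξ₂ = 82.8 → ξ₂ = (1·249.4 − 82.8)/1 = 166.6 mol.
Outlet amounts (n = n₀ + Σ ν·ξ):
  D: 291 − 1(249.4) = 41.61
  E: 0 + 1(249.4) − 1(166.6) = 82.8
  G: 0 + 1(166.6) = 166.6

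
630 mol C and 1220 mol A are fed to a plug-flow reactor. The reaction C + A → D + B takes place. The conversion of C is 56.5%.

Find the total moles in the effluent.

1850 mol

C reacted = 0.565 × 630 = 355.9 mol; ν_C = −1, so ξ = 355.9/1 = 355.9 mol.
Outlet amounts (n = n₀ + ν ξ):
  C: 630 − 1(355.9) = 274.1
  A: 1220 − 1(355.9) = 864
  D: 0 + 1(355.9) = 355.9
  B: 0 + 1(355.9) = 355.9
Total out = 274.1 + 864 + 355.9 + 355.9 = 1850 mol.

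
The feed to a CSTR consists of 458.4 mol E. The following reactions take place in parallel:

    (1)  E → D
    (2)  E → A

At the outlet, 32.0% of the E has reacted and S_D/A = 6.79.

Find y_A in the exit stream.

0.0411

Conversion of E: E consumed = 0.32 × 458.4 = 146.7 mol = 1ξ₁ + 1ξ₂.
Selectivity: 1ξ₁ / (1ξ₂) = 6.79 → ξ₁ = 6.79 ξ₂.
Substitute: (1·6.79 + 1) ξ₂ = 146.7 → ξ₂ = 18.83 mol, ξ₁ = 127.9 mol.
Outlet amounts (n = n₀ + Σ ν·ξ):
  E: 458.4 − 1(127.9) − 1(18.83) = 311.7
  D: 0 + 1(127.9) = 127.9
  A: 0 + 1(18.83) = 18.83
Total out = 458.4 mol; y_A = 18.83 / 458.4 = 0.04108.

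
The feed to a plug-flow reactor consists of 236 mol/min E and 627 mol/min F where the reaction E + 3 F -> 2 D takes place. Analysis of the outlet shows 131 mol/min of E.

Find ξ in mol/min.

For E: n = n₀ − 1ξ → 131 = 236 − 1ξ, giving ξ = 105 mol/min.
Outlet amounts (n = n₀ + ν ξ):
  E: 236 − 1(105) = 131
  F: 627 − 3(105) = 312
  D: 0 + 2(105) = 210

ξ = 105 mol/min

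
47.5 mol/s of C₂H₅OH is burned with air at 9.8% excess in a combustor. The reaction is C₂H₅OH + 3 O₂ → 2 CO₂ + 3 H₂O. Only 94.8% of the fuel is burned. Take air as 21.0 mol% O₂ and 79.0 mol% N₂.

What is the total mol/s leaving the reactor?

838 mol/s

Stoichiometric O₂ = 3 × 47.5 = 142.5 mol/s; O₂ fed = 142.5 × 1.098 = 156.5 mol/s.
N₂ fed = 156.5 × 79/21 = 588.6 mol/s.
Fuel reacted = 0.948 × 47.5 → ξ = 45.03 mol/s.
Outlet (n = n₀ + ν ξ):
  C₂H₅OH: 47.5 − 1(45.03) = 2.47
  O₂: 156.5 − 3(45.03) = 21.38
  N₂: 588.6 (inert)
  CO₂: 0 + 2(45.03) = 90.06
  H₂O: 0 + 3(45.03) = 135.1
Total out = 2.47 + 21.38 + 588.6 + 90.06 + 135.1 = 837.6 mol/s.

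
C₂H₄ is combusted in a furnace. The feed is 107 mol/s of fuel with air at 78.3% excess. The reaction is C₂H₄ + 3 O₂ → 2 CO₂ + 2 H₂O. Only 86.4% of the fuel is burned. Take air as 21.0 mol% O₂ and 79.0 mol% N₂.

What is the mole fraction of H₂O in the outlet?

0.0653

Stoichiometric O₂ = 3 × 107 = 321 mol/s; O₂ fed = 321 × 1.783 = 572.3 mol/s.
N₂ fed = 572.3 × 79/21 = 2153 mol/s.
Fuel reacted = 0.864 × 107 → ξ = 92.45 mol/s.
Outlet (n = n₀ + ν ξ):
  C₂H₄: 107 − 1(92.45) = 14.55
  O₂: 572.3 − 3(92.45) = 295
  N₂: 2153 (inert)
  CO₂: 0 + 2(92.45) = 184.9
  H₂O: 0 + 2(92.45) = 184.9
Total out = 2832 mol/s; y_H₂O = 184.9 / 2832 = 0.06528.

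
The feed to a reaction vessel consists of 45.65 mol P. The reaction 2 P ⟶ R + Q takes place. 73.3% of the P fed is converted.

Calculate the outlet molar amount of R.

16.7 mol

P reacted = 0.733 × 45.65 = 33.46 mol; ν_P = −2, so ξ = 33.46/2 = 16.73 mol.
Outlet amounts (n = n₀ + ν ξ):
  P: 45.65 − 2(16.73) = 12.19
  R: 0 + 1(16.73) = 16.73
  Q: 0 + 1(16.73) = 16.73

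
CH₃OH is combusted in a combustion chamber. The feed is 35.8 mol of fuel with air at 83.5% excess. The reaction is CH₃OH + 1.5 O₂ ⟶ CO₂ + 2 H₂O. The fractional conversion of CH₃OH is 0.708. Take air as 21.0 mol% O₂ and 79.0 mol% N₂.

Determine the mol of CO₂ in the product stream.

Stoichiometric O₂ = 1.5 × 35.8 = 53.7 mol; O₂ fed = 53.7 × 1.835 = 98.54 mol.
N₂ fed = 98.54 × 79/21 = 370.7 mol.
Fuel reacted = 0.708 × 35.8 → ξ = 25.35 mol.
Outlet (n = n₀ + ν ξ):
  CH₃OH: 35.8 − 1(25.35) = 10.45
  O₂: 98.54 − 1.5(25.35) = 60.52
  N₂: 370.7 (inert)
  CO₂: 0 + 1(25.35) = 25.35
  H₂O: 0 + 2(25.35) = 50.69

25.3 mol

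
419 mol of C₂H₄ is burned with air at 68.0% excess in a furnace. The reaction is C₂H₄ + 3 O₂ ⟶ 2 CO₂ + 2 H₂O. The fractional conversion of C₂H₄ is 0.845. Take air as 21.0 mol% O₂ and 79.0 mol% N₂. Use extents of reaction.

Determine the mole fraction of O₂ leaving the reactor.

0.1

Stoichiometric O₂ = 3 × 419 = 1257 mol; O₂ fed = 1257 × 1.680 = 2112 mol.
N₂ fed = 2112 × 79/21 = 7944 mol.
Fuel reacted = 0.845 × 419 → ξ = 354.1 mol.
Outlet (n = n₀ + ν ξ):
  C₂H₄: 419 − 1(354.1) = 64.94
  O₂: 2112 − 3(354.1) = 1050
  N₂: 7944 (inert)
  CO₂: 0 + 2(354.1) = 708.1
  H₂O: 0 + 2(354.1) = 708.1
Total out = 10480 mol; y_O₂ = 1050 / 10480 = 0.1002.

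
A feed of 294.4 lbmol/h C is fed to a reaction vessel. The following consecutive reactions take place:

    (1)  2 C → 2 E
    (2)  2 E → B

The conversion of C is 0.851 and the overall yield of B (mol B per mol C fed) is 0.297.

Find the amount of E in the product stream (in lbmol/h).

Conversion of C: C consumed = 2ξ₁ = 0.851 × 294.4 → ξ₁ = 125.3 lbmol/h.
Yield of B: 1ξ₂ / 294.4 = 0.297 → ξ₂ = 87.44 lbmol/h.
Outlet amounts (n = n₀ + Σ ν·ξ):
  C: 294.4 − 2(125.3) = 43.87
  E: 0 + 2(125.3) − 2(87.44) = 75.66
  B: 0 + 1(87.44) = 87.44

75.7 lbmol/h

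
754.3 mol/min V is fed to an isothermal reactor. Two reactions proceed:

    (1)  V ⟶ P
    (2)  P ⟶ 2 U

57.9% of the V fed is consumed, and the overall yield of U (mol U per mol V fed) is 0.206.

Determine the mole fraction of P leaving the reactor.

0.432

Conversion of V: V consumed = 1ξ₁ = 0.579 × 754.3 → ξ₁ = 436.7 mol/min.
Yield of U: 2ξ₂ / 754.3 = 0.206 → ξ₂ = 77.69 mol/min.
Outlet amounts (n = n₀ + Σ ν·ξ):
  V: 754.3 − 1(436.7) = 317.6
  P: 0 + 1(436.7) − 1(77.69) = 359
  U: 0 + 2(77.69) = 155.4
Total out = 832 mol/min; y_P = 359 / 832 = 0.4316.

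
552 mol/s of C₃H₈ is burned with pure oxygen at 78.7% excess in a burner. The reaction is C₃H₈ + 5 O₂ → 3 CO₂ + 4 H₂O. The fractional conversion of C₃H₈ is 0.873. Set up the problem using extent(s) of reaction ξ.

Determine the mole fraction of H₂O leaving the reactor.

Stoichiometric O₂ = 5 × 552 = 2760 mol/s; O₂ fed = 2760 × 1.787 = 4932 mol/s.
Fuel reacted = 0.873 × 552 → ξ = 481.9 mol/s.
Outlet (n = n₀ + ν ξ):
  C₃H₈: 552 − 1(481.9) = 70.1
  O₂: 4932 − 5(481.9) = 2523
  CO₂: 0 + 3(481.9) = 1446
  H₂O: 0 + 4(481.9) = 1928
Total out = 5966 mol/s; y_H₂O = 1928 / 5966 = 0.3231.

0.323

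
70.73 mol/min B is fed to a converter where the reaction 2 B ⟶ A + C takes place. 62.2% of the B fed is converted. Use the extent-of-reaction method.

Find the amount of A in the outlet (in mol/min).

22 mol/min

B reacted = 0.622 × 70.73 = 43.99 mol/min; ν_B = −2, so ξ = 43.99/2 = 22 mol/min.
Outlet amounts (n = n₀ + ν ξ):
  B: 70.73 − 2(22) = 26.74
  A: 0 + 1(22) = 22
  C: 0 + 1(22) = 22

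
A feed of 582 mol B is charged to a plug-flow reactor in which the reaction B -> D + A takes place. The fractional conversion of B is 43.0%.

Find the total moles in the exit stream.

832 mol

B reacted = 0.43 × 582 = 250.3 mol; ν_B = −1, so ξ = 250.3/1 = 250.3 mol.
Outlet amounts (n = n₀ + ν ξ):
  B: 582 − 1(250.3) = 331.7
  D: 0 + 1(250.3) = 250.3
  A: 0 + 1(250.3) = 250.3
Total out = 331.7 + 250.3 + 250.3 = 832.3 mol.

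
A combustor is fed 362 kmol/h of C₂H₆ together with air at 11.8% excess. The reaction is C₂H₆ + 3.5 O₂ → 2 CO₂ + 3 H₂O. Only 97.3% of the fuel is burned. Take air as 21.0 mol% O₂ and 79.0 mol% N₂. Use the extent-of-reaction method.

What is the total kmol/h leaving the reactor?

7280 kmol/h

Stoichiometric O₂ = 3.5 × 362 = 1267 kmol/h; O₂ fed = 1267 × 1.118 = 1417 kmol/h.
N₂ fed = 1417 × 79/21 = 5329 kmol/h.
Fuel reacted = 0.973 × 362 → ξ = 352.2 kmol/h.
Outlet (n = n₀ + ν ξ):
  C₂H₆: 362 − 1(352.2) = 9.774
  O₂: 1417 − 3.5(352.2) = 183.7
  N₂: 5329 (inert)
  CO₂: 0 + 2(352.2) = 704.5
  H₂O: 0 + 3(352.2) = 1057
Total out = 9.774 + 183.7 + 5329 + 704.5 + 1057 = 7283 kmol/h.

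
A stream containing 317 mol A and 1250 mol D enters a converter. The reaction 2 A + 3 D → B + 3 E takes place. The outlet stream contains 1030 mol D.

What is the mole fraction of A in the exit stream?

For D: n = n₀ − 3ξ → 1030 = 1250 − 3ξ, giving ξ = 73.33 mol.
Outlet amounts (n = n₀ + ν ξ):
  A: 317 − 2(73.33) = 170.3
  D: 1250 − 3(73.33) = 1030
  B: 0 + 1(73.33) = 73.33
  E: 0 + 3(73.33) = 220
Total out = 1494 mol; y_A = 170.3 / 1494 = 0.114.

0.114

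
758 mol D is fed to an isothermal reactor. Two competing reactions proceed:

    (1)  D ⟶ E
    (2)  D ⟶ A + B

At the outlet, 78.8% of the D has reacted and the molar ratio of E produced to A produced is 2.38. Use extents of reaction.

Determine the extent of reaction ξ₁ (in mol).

ξ₁ = 421 mol

Conversion of D: D consumed = 0.788 × 758 = 597.3 mol = 1ξ₁ + 1ξ₂.
Selectivity: 1ξ₁ / (1ξ₂) = 2.38 → ξ₁ = 2.38 ξ₂.
Substitute: (1·2.38 + 1) ξ₂ = 597.3 → ξ₂ = 176.7 mol, ξ₁ = 420.6 mol.
Outlet amounts (n = n₀ + Σ ν·ξ):
  D: 758 − 1(420.6) − 1(176.7) = 160.7
  E: 0 + 1(420.6) = 420.6
  A: 0 + 1(176.7) = 176.7
  B: 0 + 1(176.7) = 176.7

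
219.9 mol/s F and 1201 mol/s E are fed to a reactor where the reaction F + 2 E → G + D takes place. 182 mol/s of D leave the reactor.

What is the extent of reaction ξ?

ξ = 182 mol/s

For D: n = n₀ + 1ξ → 182 = 0 + 1ξ, giving ξ = 182 mol/s.
Outlet amounts (n = n₀ + ν ξ):
  F: 219.9 − 1(182) = 37.9
  E: 1201 − 2(182) = 837
  G: 0 + 1(182) = 182
  D: 0 + 1(182) = 182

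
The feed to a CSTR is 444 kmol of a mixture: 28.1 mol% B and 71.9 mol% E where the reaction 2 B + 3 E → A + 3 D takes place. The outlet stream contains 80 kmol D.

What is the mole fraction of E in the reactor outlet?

0.573

For D: n = n₀ + 3ξ → 80 = 0 + 3ξ, giving ξ = 26.67 kmol.
Outlet amounts (n = n₀ + ν ξ):
  B: 124.8 − 2(26.67) = 71.43
  E: 319.2 − 3(26.67) = 239.2
  A: 0 + 1(26.67) = 26.67
  D: 0 + 3(26.67) = 80
Total out = 417.3 kmol; y_E = 239.2 / 417.3 = 0.5732.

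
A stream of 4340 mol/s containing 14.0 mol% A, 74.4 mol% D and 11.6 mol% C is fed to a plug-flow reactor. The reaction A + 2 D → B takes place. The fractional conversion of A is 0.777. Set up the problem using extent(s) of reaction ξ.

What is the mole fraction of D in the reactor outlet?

A reacted = 0.777 × 607.6 = 472.1 mol/s; ν_A = −1, so ξ = 472.1/1 = 472.1 mol/s.
Outlet amounts (n = n₀ + ν ξ):
  A: 607.6 − 1(472.1) = 135.5
  D: 3229 − 2(472.1) = 2285
  B: 0 + 1(472.1) = 472.1
  C: 503.4 (inert)
Total out = 3396 mol/s; y_D = 2285 / 3396 = 0.6728.

0.673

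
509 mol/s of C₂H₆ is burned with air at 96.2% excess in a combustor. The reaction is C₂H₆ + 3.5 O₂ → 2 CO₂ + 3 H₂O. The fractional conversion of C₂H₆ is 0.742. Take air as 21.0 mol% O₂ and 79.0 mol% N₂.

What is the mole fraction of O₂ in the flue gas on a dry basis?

0.134

Stoichiometric O₂ = 3.5 × 509 = 1782 mol/s; O₂ fed = 1782 × 1.962 = 3495 mol/s.
N₂ fed = 3495 × 79/21 = 13150 mol/s.
Fuel reacted = 0.742 × 509 → ξ = 377.7 mol/s.
Outlet (n = n₀ + ν ξ):
  C₂H₆: 509 − 1(377.7) = 131.3
  O₂: 3495 − 3.5(377.7) = 2173
  N₂: 13150 (inert)
  CO₂: 0 + 2(377.7) = 755.4
  H₂O: 0 + 3(377.7) = 1133
Dry total = 16210 mol/s; y_O₂ (dry) = 2173 / 16210 = 0.1341.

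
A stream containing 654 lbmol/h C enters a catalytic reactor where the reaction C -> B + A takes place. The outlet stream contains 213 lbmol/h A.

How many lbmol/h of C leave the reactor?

441 lbmol/h

For A: n = n₀ + 1ξ → 213 = 0 + 1ξ, giving ξ = 213 lbmol/h.
Outlet amounts (n = n₀ + ν ξ):
  C: 654 − 1(213) = 441
  B: 0 + 1(213) = 213
  A: 0 + 1(213) = 213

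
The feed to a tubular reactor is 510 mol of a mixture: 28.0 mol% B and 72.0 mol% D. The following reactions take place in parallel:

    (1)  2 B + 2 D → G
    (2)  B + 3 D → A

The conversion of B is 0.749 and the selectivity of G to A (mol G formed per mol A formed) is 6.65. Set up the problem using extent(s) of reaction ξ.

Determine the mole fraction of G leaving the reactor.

0.147

Conversion of B: B consumed = 0.749 × 142.8 = 107 mol = 2ξ₁ + 1ξ₂.
Selectivity: 1ξ₁ / (1ξ₂) = 6.65 → ξ₁ = 6.65 ξ₂.
Substitute: (2·6.65 + 1) ξ₂ = 107 → ξ₂ = 7.48 mol, ξ₁ = 49.74 mol.
Outlet amounts (n = n₀ + Σ ν·ξ):
  B: 142.8 − 2(49.74) − 1(7.48) = 35.84
  D: 367.2 − 2(49.74) − 3(7.48) = 245.3
  G: 0 + 1(49.74) = 49.74
  A: 0 + 1(7.48) = 7.48
Total out = 338.3 mol; y_G = 49.74 / 338.3 = 0.147.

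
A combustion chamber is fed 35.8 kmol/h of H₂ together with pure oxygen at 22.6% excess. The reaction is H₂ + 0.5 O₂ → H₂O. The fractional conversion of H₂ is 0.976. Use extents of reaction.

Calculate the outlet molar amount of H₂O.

Stoichiometric O₂ = 0.5 × 35.8 = 17.9 kmol/h; O₂ fed = 17.9 × 1.226 = 21.95 kmol/h.
Fuel reacted = 0.976 × 35.8 → ξ = 34.94 kmol/h.
Outlet (n = n₀ + ν ξ):
  H₂: 35.8 − 1(34.94) = 0.8592
  O₂: 21.95 − 0.5(34.94) = 4.475
  H₂O: 0 + 1(34.94) = 34.94

34.9 kmol/h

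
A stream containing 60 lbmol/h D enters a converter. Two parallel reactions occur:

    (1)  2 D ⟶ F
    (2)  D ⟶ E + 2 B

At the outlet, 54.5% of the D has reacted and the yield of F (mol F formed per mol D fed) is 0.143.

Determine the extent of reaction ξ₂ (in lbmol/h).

ξ₂ = 15.5 lbmol/h

Yield of F: 1ξ₁ / 60 = 0.143 → ξ₁ = 8.58 lbmol/h.
Conversion of D: 2ξ₁ + 1ξ₂ = 0.545 × 60 = 32.7 → ξ₂ = 15.54 lbmol/h.
Outlet amounts (n = n₀ + Σ ν·ξ):
  D: 60 − 2(8.58) − 1(15.54) = 27.3
  F: 0 + 1(8.58) = 8.58
  E: 0 + 1(15.54) = 15.54
  B: 0 + 2(15.54) = 31.08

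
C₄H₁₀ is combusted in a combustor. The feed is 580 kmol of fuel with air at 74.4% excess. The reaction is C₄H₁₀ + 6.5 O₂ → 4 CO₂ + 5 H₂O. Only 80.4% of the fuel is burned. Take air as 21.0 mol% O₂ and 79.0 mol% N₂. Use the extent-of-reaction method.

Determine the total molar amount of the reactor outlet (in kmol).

32600 kmol

Stoichiometric O₂ = 6.5 × 580 = 3770 kmol; O₂ fed = 3770 × 1.744 = 6575 kmol.
N₂ fed = 6575 × 79/21 = 24730 kmol.
Fuel reacted = 0.804 × 580 → ξ = 466.3 kmol.
Outlet (n = n₀ + ν ξ):
  C₄H₁₀: 580 − 1(466.3) = 113.7
  O₂: 6575 − 6.5(466.3) = 3544
  N₂: 24730 (inert)
  CO₂: 0 + 4(466.3) = 1865
  H₂O: 0 + 5(466.3) = 2332
Total out = 113.7 + 3544 + 24730 + 1865 + 2332 = 32590 kmol.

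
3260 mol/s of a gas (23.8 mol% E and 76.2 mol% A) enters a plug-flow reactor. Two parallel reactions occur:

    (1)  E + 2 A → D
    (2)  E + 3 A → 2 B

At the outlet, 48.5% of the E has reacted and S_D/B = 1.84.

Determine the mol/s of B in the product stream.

161 mol/s

Conversion of E: E consumed = 0.485 × 775.9 = 376.3 mol/s = 1ξ₁ + 1ξ₂.
Selectivity: 1ξ₁ / (2ξ₂) = 1.84 → ξ₁ = 3.68 ξ₂.
Substitute: (1·3.68 + 1) ξ₂ = 376.3 → ξ₂ = 80.41 mol/s, ξ₁ = 295.9 mol/s.
Outlet amounts (n = n₀ + Σ ν·ξ):
  E: 775.9 − 1(295.9) − 1(80.41) = 399.6
  A: 2484 − 2(295.9) − 3(80.41) = 1651
  D: 0 + 1(295.9) = 295.9
  B: 0 + 2(80.41) = 160.8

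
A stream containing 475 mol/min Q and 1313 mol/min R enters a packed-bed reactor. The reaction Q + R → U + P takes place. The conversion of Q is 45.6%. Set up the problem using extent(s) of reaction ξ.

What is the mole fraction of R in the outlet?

Q reacted = 0.456 × 475 = 216.6 mol/min; ν_Q = −1, so ξ = 216.6/1 = 216.6 mol/min.
Outlet amounts (n = n₀ + ν ξ):
  Q: 475 − 1(216.6) = 258.4
  R: 1313 − 1(216.6) = 1096
  U: 0 + 1(216.6) = 216.6
  P: 0 + 1(216.6) = 216.6
Total out = 1788 mol/min; y_R = 1096 / 1788 = 0.6132.

0.613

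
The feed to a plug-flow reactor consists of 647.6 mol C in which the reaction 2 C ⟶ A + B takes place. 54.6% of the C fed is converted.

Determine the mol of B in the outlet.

177 mol

C reacted = 0.546 × 647.6 = 353.6 mol; ν_C = −2, so ξ = 353.6/2 = 176.8 mol.
Outlet amounts (n = n₀ + ν ξ):
  C: 647.6 − 2(176.8) = 294
  A: 0 + 1(176.8) = 176.8
  B: 0 + 1(176.8) = 176.8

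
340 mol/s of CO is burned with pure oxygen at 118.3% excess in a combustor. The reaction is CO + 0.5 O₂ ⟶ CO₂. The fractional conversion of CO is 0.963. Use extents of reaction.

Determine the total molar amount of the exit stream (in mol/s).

Stoichiometric O₂ = 0.5 × 340 = 170 mol/s; O₂ fed = 170 × 2.183 = 371.1 mol/s.
Fuel reacted = 0.963 × 340 → ξ = 327.4 mol/s.
Outlet (n = n₀ + ν ξ):
  CO: 340 − 1(327.4) = 12.58
  O₂: 371.1 − 0.5(327.4) = 207.4
  CO₂: 0 + 1(327.4) = 327.4
Total out = 12.58 + 207.4 + 327.4 = 547.4 mol/s.

547 mol/s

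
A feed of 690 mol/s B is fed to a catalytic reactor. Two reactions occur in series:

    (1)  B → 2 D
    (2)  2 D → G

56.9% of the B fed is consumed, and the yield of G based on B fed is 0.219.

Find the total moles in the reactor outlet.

932 mol/s

Conversion of B: B consumed = 1ξ₁ = 0.569 × 690 → ξ₁ = 392.6 mol/s.
Yield of G: 1ξ₂ / 690 = 0.219 → ξ₂ = 151.1 mol/s.
Outlet amounts (n = n₀ + Σ ν·ξ):
  B: 690 − 1(392.6) = 297.4
  D: 0 + 2(392.6) − 2(151.1) = 483
  G: 0 + 1(151.1) = 151.1
Total out = 297.4 + 483 + 151.1 = 931.5 mol/s.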